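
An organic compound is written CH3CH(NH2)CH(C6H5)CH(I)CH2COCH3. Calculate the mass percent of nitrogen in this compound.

4.23%

Element totals:
  C: 13
  H: 18
  I: 1
  N: 1
  O: 1
Molecular formula: C13H18INO.
Molar mass = 331.197 g/mol.
Mass from N: 1 × 14.007 = 14.007 g/mol.
%N = 14.007 / 331.197 × 100 = 4.23%.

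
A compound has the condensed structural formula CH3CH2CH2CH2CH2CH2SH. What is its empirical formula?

Atom tally by fragment:
  CH3 → C:1 H:3
  CH2 → C:1 H:2
  CH2 → C:1 H:2
  CH2 → C:1 H:2
  CH2 → C:1 H:2
  CH2SH → C:1 H:3 S:1
Element totals:
  C: 6
  H: 14
  S: 1
Molecular formula: C6H14S.
gcd of subscripts (6, 14, 1) = 1, so the empirical formula equals the molecular formula.

C6H14S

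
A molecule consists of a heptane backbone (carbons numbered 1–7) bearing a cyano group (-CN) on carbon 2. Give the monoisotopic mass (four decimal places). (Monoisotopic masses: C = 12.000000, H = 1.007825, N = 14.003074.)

Atom tally by fragment:
  CH3 → C:1 H:3
  CH(CN) → C:2 H:1 N:1
  CH2 → C:1 H:2
  CH2 → C:1 H:2
  CH2 → C:1 H:2
  CH2 → C:1 H:2
  CH3 → C:1 H:3
Element totals:
  C: 8
  H: 15
  N: 1
Molecular formula: C8H15N.
  M = 8(12.0) + 15(1.007825) + 14.003074
    = 96.000000 + 15.117375 + 14.003074 = 125.120449

125.1204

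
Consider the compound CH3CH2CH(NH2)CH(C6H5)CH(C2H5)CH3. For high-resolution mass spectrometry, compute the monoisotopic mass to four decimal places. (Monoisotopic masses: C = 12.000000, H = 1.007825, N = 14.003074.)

205.1830

Element totals:
  C: 14
  H: 23
  N: 1
Molecular formula: C14H23N.
  M = 14(12.0) + 23(1.007825) + 14.003074
    = 168.000000 + 23.179975 + 14.003074 = 205.183049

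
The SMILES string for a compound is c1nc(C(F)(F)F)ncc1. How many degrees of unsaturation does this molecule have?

Atom tally by fragment:
  pyrimidine ring core → C:4 H:4 N:2
  (− 1 ring H displaced by substituents)
  + CF3 → C:1 F:3
Element totals:
  C: 5
  H: 3
  F: 3
  N: 2
Molecular formula: C5H3F3N2.
DoU = (2C + 2 + N − H − X) / 2 = (2·5 + 2 + 2 − 3 − 3) / 2 = 4.

4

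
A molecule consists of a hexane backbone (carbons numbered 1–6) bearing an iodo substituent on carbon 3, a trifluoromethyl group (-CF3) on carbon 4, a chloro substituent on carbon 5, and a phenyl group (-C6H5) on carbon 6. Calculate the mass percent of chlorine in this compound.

Atom tally by fragment:
  CH3 → C:1 H:3
  CH2 → C:1 H:2
  CH(I) → C:1 H:1 I:1
  CH(CF3) → C:2 H:1 F:3
  CH(Cl) → C:1 H:1 Cl:1
  CH2C6H5 → C:7 H:7
Element totals:
  C: 13
  H: 15
  Cl: 1
  F: 3
  I: 1
Molecular formula: C13H15ClF3I.
Molar mass = 390.611 g/mol.
Mass from Cl: 1 × 35.45 = 35.450 g/mol.
%Cl = 35.450 / 390.611 × 100 = 9.08%.

9.08%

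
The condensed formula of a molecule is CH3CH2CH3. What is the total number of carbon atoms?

Atom tally by fragment:
  CH3 → C:1 H:3
  CH2 → C:1 H:2
  CH3 → C:1 H:3
Element totals:
  C: 3
  H: 8

3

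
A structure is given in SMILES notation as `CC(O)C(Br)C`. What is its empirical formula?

C4H9BrO

Atom tally by fragment:
  CH3 → C:1 H:3
  CH(OH) → C:1 H:2 O:1
  CH(Br) → C:1 H:1 Br:1
  CH3 → C:1 H:3
Element totals:
  C: 4
  H: 9
  Br: 1
  O: 1
Molecular formula: C4H9BrO.
gcd of subscripts (1, 4, 9, 1) = 1, so the empirical formula equals the molecular formula.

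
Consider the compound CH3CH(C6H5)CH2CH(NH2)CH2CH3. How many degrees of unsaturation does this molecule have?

4

Atom tally by fragment:
  CH3 → C:1 H:3
  CH(C6H5) → C:7 H:6
  CH2 → C:1 H:2
  CH(NH2) → C:1 H:3 N:1
  CH2 → C:1 H:2
  CH3 → C:1 H:3
Element totals:
  C: 12
  H: 19
  N: 1
Molecular formula: C12H19N.
DoU = (2C + 2 + N − H − X) / 2 = (2·12 + 2 + 1 − 19 − 0) / 2 = 4.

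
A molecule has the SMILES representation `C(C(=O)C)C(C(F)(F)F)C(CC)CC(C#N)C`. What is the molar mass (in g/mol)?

249.28 g/mol

Atom tally by fragment:
  CH3COCH2 → C:3 H:5 O:1
  CH(CF3) → C:2 H:1 F:3
  CH(C2H5) → C:3 H:6
  CH2 → C:1 H:2
  CH(CN) → C:2 H:1 N:1
  CH3 → C:1 H:3
Element totals:
  C: 12
  H: 18
  F: 3
  N: 1
  O: 1
Molecular formula: C12H18F3NO.
  M = 12(12.011) + 18(1.008) + 3(18.998) + 14.007 + 15.999
    = 144.132 + 18.144 + 56.994 + 14.007 + 15.999 = 249.276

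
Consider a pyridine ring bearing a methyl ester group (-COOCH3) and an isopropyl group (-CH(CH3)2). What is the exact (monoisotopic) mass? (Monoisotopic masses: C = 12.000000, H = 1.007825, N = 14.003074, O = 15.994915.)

Atom tally by fragment:
  pyridine ring core → C:5 H:5 N:1
  (− 2 ring H displaced by substituents)
  + COOCH3 → C:2 H:3 O:2
  + CH(CH3)2 → C:3 H:7
Element totals:
  C: 10
  H: 13
  N: 1
  O: 2
Molecular formula: C10H13NO2.
  M = 10(12.0) + 13(1.007825) + 14.003074 + 2(15.994915)
    = 120.000000 + 13.101725 + 14.003074 + 31.989830 = 179.094629

179.0946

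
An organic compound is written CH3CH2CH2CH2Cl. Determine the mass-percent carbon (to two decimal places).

Atom tally by fragment:
  CH3 → C:1 H:3
  CH2 → C:1 H:2
  CH2 → C:1 H:2
  CH2Cl → C:1 H:2 Cl:1
Element totals:
  C: 4
  H: 9
  Cl: 1
Molecular formula: C4H9Cl.
Molar mass = 92.566 g/mol.
Mass from C: 4 × 12.011 = 48.044 g/mol.
%C = 48.044 / 92.566 × 100 = 51.90%.

51.90%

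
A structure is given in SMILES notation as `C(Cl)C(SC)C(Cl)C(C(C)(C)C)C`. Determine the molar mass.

Atom tally by fragment:
  ClCH2 → C:1 H:2 Cl:1
  CH(SCH3) → C:2 H:4 S:1
  CH(Cl) → C:1 H:1 Cl:1
  CH(C(CH3)3) → C:5 H:10
  CH3 → C:1 H:3
Element totals:
  C: 10
  H: 20
  Cl: 2
  S: 1
Molecular formula: C10H20Cl2S.
  M = 10(12.011) + 20(1.008) + 2(35.45) + 32.06
    = 120.110 + 20.160 + 70.900 + 32.060 = 243.230

243.23 g/mol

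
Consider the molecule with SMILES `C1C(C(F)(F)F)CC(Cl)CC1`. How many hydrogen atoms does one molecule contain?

Atom tally by fragment:
  cyclohexane ring core → C:6 H:12
  (− 2 ring H displaced by substituents)
  + CF3 → C:1 F:3
  + Cl → Cl:1
Element totals:
  C: 7
  H: 10
  Cl: 1
  F: 3

10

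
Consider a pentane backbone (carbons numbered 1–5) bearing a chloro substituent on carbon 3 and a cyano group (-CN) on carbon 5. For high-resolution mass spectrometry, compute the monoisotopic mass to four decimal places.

131.0502

Atom tally by fragment:
  CH3 → C:1 H:3
  CH2 → C:1 H:2
  CH(Cl) → C:1 H:1 Cl:1
  CH2 → C:1 H:2
  CH2CN → C:2 H:2 N:1
Element totals:
  C: 6
  H: 10
  Cl: 1
  N: 1
Molecular formula: C6H10ClN.
  M = 6(12.0) + 10(1.007825) + 34.968853 + 14.003074
    = 72.000000 + 10.078250 + 34.968853 + 14.003074 = 131.050177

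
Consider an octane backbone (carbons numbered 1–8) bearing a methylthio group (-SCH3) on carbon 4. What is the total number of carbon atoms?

Atom tally by fragment:
  CH3 → C:1 H:3
  CH2 → C:1 H:2
  CH2 → C:1 H:2
  CH(SCH3) → C:2 H:4 S:1
  CH2 → C:1 H:2
  CH2 → C:1 H:2
  CH2 → C:1 H:2
  CH3 → C:1 H:3
Element totals:
  C: 9
  H: 20
  S: 1

9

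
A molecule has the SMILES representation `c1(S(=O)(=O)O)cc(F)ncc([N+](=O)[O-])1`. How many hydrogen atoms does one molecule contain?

3

Atom tally by fragment:
  pyridine ring core → C:5 H:5 N:1
  (− 3 ring H displaced by substituents)
  + SO3H → S:1 O:3 H:1
  + F → F:1
  + NO2 → N:1 O:2
Element totals:
  C: 5
  H: 3
  F: 1
  N: 2
  O: 5
  S: 1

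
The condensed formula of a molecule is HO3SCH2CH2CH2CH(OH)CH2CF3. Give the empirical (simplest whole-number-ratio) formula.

Element totals:
  C: 6
  H: 11
  F: 3
  O: 4
  S: 1
Molecular formula: C6H11F3O4S.
gcd of subscripts (6, 3, 11, 4, 1) = 1, so the empirical formula equals the molecular formula.

C6H11F3O4S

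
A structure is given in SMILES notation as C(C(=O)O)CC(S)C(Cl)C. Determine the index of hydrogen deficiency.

Atom tally by fragment:
  HOOCCH2 → C:2 H:3 O:2
  CH2 → C:1 H:2
  CH(SH) → C:1 H:2 S:1
  CH(Cl) → C:1 H:1 Cl:1
  CH3 → C:1 H:3
Element totals:
  C: 6
  H: 11
  Cl: 1
  O: 2
  S: 1
Molecular formula: C6H11ClO2S.
DoU = (2C + 2 + N − H − X) / 2 = (2·6 + 2 + 0 − 11 − 1) / 2 = 1.

1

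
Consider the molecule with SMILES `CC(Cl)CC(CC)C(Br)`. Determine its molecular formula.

Atom tally by fragment:
  CH3 → C:1 H:3
  CH(Cl) → C:1 H:1 Cl:1
  CH2 → C:1 H:2
  CH(C2H5) → C:3 H:6
  CH2Br → C:1 H:2 Br:1
Element totals:
  C: 7
  H: 14
  Br: 1
  Cl: 1

C7H14BrCl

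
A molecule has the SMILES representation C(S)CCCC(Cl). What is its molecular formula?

C5H11ClS

Atom tally by fragment:
  HSCH2 → C:1 H:3 S:1
  CH2 → C:1 H:2
  CH2 → C:1 H:2
  CH2 → C:1 H:2
  CH2Cl → C:1 H:2 Cl:1
Element totals:
  C: 5
  H: 11
  Cl: 1
  S: 1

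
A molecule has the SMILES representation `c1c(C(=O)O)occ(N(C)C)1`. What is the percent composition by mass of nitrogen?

Atom tally by fragment:
  furan ring core → C:4 H:4 O:1
  (− 2 ring H displaced by substituents)
  + COOH → C:1 H:1 O:2
  + N(CH3)2 → N:1 C:2 H:6
Element totals:
  C: 7
  H: 9
  N: 1
  O: 3
Molecular formula: C7H9NO3.
Molar mass = 155.153 g/mol.
Mass from N: 1 × 14.007 = 14.007 g/mol.
%N = 14.007 / 155.153 × 100 = 9.03%.

9.03%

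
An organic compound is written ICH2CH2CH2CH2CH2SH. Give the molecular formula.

C5H11IS

Element totals:
  C: 5
  H: 11
  I: 1
  S: 1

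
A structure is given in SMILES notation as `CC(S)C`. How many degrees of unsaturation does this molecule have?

0

Atom tally by fragment:
  CH3 → C:1 H:3
  CH(SH) → C:1 H:2 S:1
  CH3 → C:1 H:3
Element totals:
  C: 3
  H: 8
  S: 1
Molecular formula: C3H8S.
DoU = (2C + 2 + N − H − X) / 2 = (2·3 + 2 + 0 − 8 − 0) / 2 = 0.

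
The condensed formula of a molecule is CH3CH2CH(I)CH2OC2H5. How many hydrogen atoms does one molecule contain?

Atom tally by fragment:
  CH3 → C:1 H:3
  CH2 → C:1 H:2
  CH(I) → C:1 H:1 I:1
  CH2OC2H5 → C:3 H:7 O:1
Element totals:
  C: 6
  H: 13
  I: 1
  O: 1

13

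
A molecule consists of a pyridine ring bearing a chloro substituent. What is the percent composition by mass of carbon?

52.89%

Atom tally by fragment:
  pyridine ring core → C:5 H:5 N:1
  (− 1 ring H displaced by substituents)
  + Cl → Cl:1
Element totals:
  C: 5
  H: 4
  Cl: 1
  N: 1
Molecular formula: C5H4ClN.
Molar mass = 113.544 g/mol.
Mass from C: 5 × 12.011 = 60.055 g/mol.
%C = 60.055 / 113.544 × 100 = 52.89%.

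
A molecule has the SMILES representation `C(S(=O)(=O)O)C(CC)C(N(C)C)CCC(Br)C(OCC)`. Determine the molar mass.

Atom tally by fragment:
  HO3SCH2 → C:1 H:3 S:1 O:3
  CH(C2H5) → C:3 H:6
  CH(N(CH3)2) → C:3 H:7 N:1
  CH2 → C:1 H:2
  CH2 → C:1 H:2
  CH(Br) → C:1 H:1 Br:1
  CH2OC2H5 → C:3 H:7 O:1
Element totals:
  C: 13
  H: 28
  Br: 1
  N: 1
  O: 4
  S: 1
Molecular formula: C13H28BrNO4S.
  M = 13(12.011) + 28(1.008) + 79.904 + 14.007 + 4(15.999) + 32.06
    = 156.143 + 28.224 + 79.904 + 14.007 + 63.996 + 32.060 = 374.334

374.33 g/mol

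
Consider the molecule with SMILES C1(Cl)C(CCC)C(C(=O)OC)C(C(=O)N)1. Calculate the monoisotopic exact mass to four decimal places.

233.0819

Atom tally by fragment:
  cyclobutane ring core → C:4 H:8
  (− 4 ring H displaced by substituents)
  + Cl → Cl:1
  + CH2CH2CH3 → C:3 H:7
  + COOCH3 → C:2 H:3 O:2
  + CONH2 → C:1 H:2 O:1 N:1
Element totals:
  C: 10
  H: 16
  Cl: 1
  N: 1
  O: 3
Molecular formula: C10H16ClNO3.
  M = 10(12.0) + 16(1.007825) + 34.968853 + 14.003074 + 3(15.994915)
    = 120.000000 + 16.125200 + 34.968853 + 14.003074 + 47.984745 = 233.081872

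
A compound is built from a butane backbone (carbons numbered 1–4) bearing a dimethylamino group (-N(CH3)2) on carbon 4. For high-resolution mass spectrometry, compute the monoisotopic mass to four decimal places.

Atom tally by fragment:
  CH3 → C:1 H:3
  CH2 → C:1 H:2
  CH2 → C:1 H:2
  CH2N(CH3)2 → C:3 H:8 N:1
Element totals:
  C: 6
  H: 15
  N: 1
Molecular formula: C6H15N.
  M = 6(12.0) + 15(1.007825) + 14.003074
    = 72.000000 + 15.117375 + 14.003074 = 101.120449

101.1204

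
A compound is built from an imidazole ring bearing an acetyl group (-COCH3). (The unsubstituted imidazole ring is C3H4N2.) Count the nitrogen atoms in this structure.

Atom tally by fragment:
  imidazole ring core → C:3 H:4 N:2
  (− 1 ring H displaced by substituents)
  + COCH3 → C:2 H:3 O:1
Element totals:
  C: 5
  H: 6
  N: 2
  O: 1

2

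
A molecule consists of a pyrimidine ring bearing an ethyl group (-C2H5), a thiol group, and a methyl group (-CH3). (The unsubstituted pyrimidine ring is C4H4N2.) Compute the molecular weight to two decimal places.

Atom tally by fragment:
  pyrimidine ring core → C:4 H:4 N:2
  (− 3 ring H displaced by substituents)
  + C2H5 → C:2 H:5
  + SH → S:1 H:1
  + CH3 → C:1 H:3
Element totals:
  C: 7
  H: 10
  N: 2
  S: 1
Molecular formula: C7H10N2S.
  M = 7(12.011) + 10(1.008) + 2(14.007) + 32.06
    = 84.077 + 10.080 + 28.014 + 32.060 = 154.231

154.23 g/mol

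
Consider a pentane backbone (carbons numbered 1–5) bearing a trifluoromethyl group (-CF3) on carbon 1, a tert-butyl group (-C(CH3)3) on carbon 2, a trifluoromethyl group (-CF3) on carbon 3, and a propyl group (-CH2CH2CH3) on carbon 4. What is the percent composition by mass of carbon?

Atom tally by fragment:
  F3CCH2 → C:2 H:2 F:3
  CH(C(CH3)3) → C:5 H:10
  CH(CF3) → C:2 H:1 F:3
  CH(CH2CH2CH3) → C:4 H:8
  CH3 → C:1 H:3
Element totals:
  C: 14
  H: 24
  F: 6
Molecular formula: C14H24F6.
Molar mass = 306.334 g/mol.
Mass from C: 14 × 12.011 = 168.154 g/mol.
%C = 168.154 / 306.334 × 100 = 54.89%.

54.89%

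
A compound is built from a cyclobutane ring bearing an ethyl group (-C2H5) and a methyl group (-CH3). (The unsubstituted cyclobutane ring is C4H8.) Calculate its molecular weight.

98.19 g/mol

Atom tally by fragment:
  cyclobutane ring core → C:4 H:8
  (− 2 ring H displaced by substituents)
  + C2H5 → C:2 H:5
  + CH3 → C:1 H:3
Element totals:
  C: 7
  H: 14
Molecular formula: C7H14.
  M = 7(12.011) + 14(1.008)
    = 84.077 + 14.112 = 98.189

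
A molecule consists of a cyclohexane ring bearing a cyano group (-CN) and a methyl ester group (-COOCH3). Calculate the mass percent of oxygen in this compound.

Atom tally by fragment:
  cyclohexane ring core → C:6 H:12
  (− 2 ring H displaced by substituents)
  + CN → C:1 N:1
  + COOCH3 → C:2 H:3 O:2
Element totals:
  C: 9
  H: 13
  N: 1
  O: 2
Molecular formula: C9H13NO2.
Molar mass = 167.208 g/mol.
Mass from O: 2 × 15.999 = 31.998 g/mol.
%O = 31.998 / 167.208 × 100 = 19.14%.

19.14%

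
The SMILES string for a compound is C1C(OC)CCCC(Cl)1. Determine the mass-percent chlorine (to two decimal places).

Atom tally by fragment:
  cyclohexane ring core → C:6 H:12
  (− 2 ring H displaced by substituents)
  + OCH3 → C:1 H:3 O:1
  + Cl → Cl:1
Element totals:
  C: 7
  H: 13
  Cl: 1
  O: 1
Molecular formula: C7H13ClO.
Molar mass = 148.630 g/mol.
Mass from Cl: 1 × 35.45 = 35.450 g/mol.
%Cl = 35.450 / 148.630 × 100 = 23.85%.

23.85%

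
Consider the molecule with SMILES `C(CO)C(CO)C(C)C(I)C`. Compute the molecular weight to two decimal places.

Atom tally by fragment:
  HOCH2CH2 → C:2 H:5 O:1
  CH(CH2OH) → C:2 H:4 O:1
  CH(CH3) → C:2 H:4
  CH(I) → C:1 H:1 I:1
  CH3 → C:1 H:3
Element totals:
  C: 8
  H: 17
  I: 1
  O: 2
Molecular formula: C8H17IO2.
  M = 8(12.011) + 17(1.008) + 126.904 + 2(15.999)
    = 96.088 + 17.136 + 126.904 + 31.998 = 272.126

272.13 g/mol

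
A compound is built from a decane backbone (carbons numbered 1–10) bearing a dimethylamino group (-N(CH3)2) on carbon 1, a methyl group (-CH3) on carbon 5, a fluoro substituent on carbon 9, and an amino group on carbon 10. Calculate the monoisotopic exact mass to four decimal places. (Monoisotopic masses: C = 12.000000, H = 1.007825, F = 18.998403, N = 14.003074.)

232.2315

Atom tally by fragment:
  (CH3)2NCH2 → C:3 H:8 N:1
  CH2 → C:1 H:2
  CH2 → C:1 H:2
  CH2 → C:1 H:2
  CH(CH3) → C:2 H:4
  CH2 → C:1 H:2
  CH2 → C:1 H:2
  CH2 → C:1 H:2
  CH(F) → C:1 H:1 F:1
  CH2NH2 → C:1 H:4 N:1
Element totals:
  C: 13
  H: 29
  F: 1
  N: 2
Molecular formula: C13H29FN2.
  M = 13(12.0) + 29(1.007825) + 18.998403 + 2(14.003074)
    = 156.000000 + 29.226925 + 18.998403 + 28.006148 = 232.231476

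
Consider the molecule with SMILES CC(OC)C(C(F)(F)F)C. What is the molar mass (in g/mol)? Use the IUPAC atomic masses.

156.15 g/mol

Atom tally by fragment:
  CH3 → C:1 H:3
  CH(OCH3) → C:2 H:4 O:1
  CH(CF3) → C:2 H:1 F:3
  CH3 → C:1 H:3
Element totals:
  C: 6
  H: 11
  F: 3
  O: 1
Molecular formula: C6H11F3O.
  M = 6(12.011) + 11(1.008) + 3(18.998) + 15.999
    = 72.066 + 11.088 + 56.994 + 15.999 = 156.147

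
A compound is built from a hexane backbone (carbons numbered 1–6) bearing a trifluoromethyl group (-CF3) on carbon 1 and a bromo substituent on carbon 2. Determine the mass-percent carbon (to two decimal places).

36.07%

Atom tally by fragment:
  F3CCH2 → C:2 H:2 F:3
  CH(Br) → C:1 H:1 Br:1
  CH2 → C:1 H:2
  CH2 → C:1 H:2
  CH2 → C:1 H:2
  CH3 → C:1 H:3
Element totals:
  C: 7
  H: 12
  Br: 1
  F: 3
Molecular formula: C7H12BrF3.
Molar mass = 233.071 g/mol.
Mass from C: 7 × 12.011 = 84.077 g/mol.
%C = 84.077 / 233.071 × 100 = 36.07%.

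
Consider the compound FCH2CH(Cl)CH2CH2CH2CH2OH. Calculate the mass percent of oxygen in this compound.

Element totals:
  C: 6
  H: 12
  Cl: 1
  F: 1
  O: 1
Molecular formula: C6H12ClFO.
Molar mass = 154.609 g/mol.
Mass from O: 1 × 15.999 = 15.999 g/mol.
%O = 15.999 / 154.609 × 100 = 10.35%.

10.35%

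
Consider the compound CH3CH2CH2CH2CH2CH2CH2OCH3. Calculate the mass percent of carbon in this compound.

Element totals:
  C: 8
  H: 18
  O: 1
Molecular formula: C8H18O.
Molar mass = 130.231 g/mol.
Mass from C: 8 × 12.011 = 96.088 g/mol.
%C = 96.088 / 130.231 × 100 = 73.78%.

73.78%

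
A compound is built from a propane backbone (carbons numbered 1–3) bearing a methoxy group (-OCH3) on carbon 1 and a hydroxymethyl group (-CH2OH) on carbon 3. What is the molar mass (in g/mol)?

Atom tally by fragment:
  CH3OCH2 → C:2 H:5 O:1
  CH2 → C:1 H:2
  CH2CH2OH → C:2 H:5 O:1
Element totals:
  C: 5
  H: 12
  O: 2
Molecular formula: C5H12O2.
  M = 5(12.011) + 12(1.008) + 2(15.999)
    = 60.055 + 12.096 + 31.998 = 104.149

104.15 g/mol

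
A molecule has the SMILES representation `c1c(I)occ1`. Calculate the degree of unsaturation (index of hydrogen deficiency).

Atom tally by fragment:
  furan ring core → C:4 H:4 O:1
  (− 1 ring H displaced by substituents)
  + I → I:1
Element totals:
  C: 4
  H: 3
  I: 1
  O: 1
Molecular formula: C4H3IO.
DoU = (2C + 2 + N − H − X) / 2 = (2·4 + 2 + 0 − 3 − 1) / 2 = 3.

3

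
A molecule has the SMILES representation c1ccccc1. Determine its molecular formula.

C6H6

Atom tally by fragment:
  benzene ring core → C:6 H:6
Element totals:
  C: 6
  H: 6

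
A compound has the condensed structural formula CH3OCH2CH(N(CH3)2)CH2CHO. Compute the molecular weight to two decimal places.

145.20 g/mol

Atom tally by fragment:
  CH3OCH2 → C:2 H:5 O:1
  CH(N(CH3)2) → C:3 H:7 N:1
  CH2CHO → C:2 H:3 O:1
Element totals:
  C: 7
  H: 15
  N: 1
  O: 2
Molecular formula: C7H15NO2.
  M = 7(12.011) + 15(1.008) + 14.007 + 2(15.999)
    = 84.077 + 15.120 + 14.007 + 31.998 = 145.202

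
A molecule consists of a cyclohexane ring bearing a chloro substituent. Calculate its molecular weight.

Atom tally by fragment:
  cyclohexane ring core → C:6 H:12
  (− 1 ring H displaced by substituents)
  + Cl → Cl:1
Element totals:
  C: 6
  H: 11
  Cl: 1
Molecular formula: C6H11Cl.
  M = 6(12.011) + 11(1.008) + 35.45
    = 72.066 + 11.088 + 35.450 = 118.604

118.60 g/mol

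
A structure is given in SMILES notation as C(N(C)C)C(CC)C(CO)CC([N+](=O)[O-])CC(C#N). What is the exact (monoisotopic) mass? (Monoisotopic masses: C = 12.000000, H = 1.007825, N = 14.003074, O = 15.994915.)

271.1896

Atom tally by fragment:
  (CH3)2NCH2 → C:3 H:8 N:1
  CH(C2H5) → C:3 H:6
  CH(CH2OH) → C:2 H:4 O:1
  CH2 → C:1 H:2
  CH(NO2) → C:1 H:1 N:1 O:2
  CH2 → C:1 H:2
  CH2CN → C:2 H:2 N:1
Element totals:
  C: 13
  H: 25
  N: 3
  O: 3
Molecular formula: C13H25N3O3.
  M = 13(12.0) + 25(1.007825) + 3(14.003074) + 3(15.994915)
    = 156.000000 + 25.195625 + 42.009222 + 47.984745 = 271.189592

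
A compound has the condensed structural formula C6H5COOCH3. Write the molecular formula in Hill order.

Element totals:
  C: 8
  H: 8
  O: 2

C8H8O2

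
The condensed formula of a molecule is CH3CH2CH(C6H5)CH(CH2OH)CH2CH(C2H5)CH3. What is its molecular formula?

C16H26O

Element totals:
  C: 16
  H: 26
  O: 1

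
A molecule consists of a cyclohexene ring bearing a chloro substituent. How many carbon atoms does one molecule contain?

6

Atom tally by fragment:
  cyclohexene ring core → C:6 H:10
  (− 1 ring H displaced by substituents)
  + Cl → Cl:1
Element totals:
  C: 6
  H: 9
  Cl: 1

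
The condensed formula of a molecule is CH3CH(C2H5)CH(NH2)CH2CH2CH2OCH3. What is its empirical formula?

Atom tally by fragment:
  CH3 → C:1 H:3
  CH(C2H5) → C:3 H:6
  CH(NH2) → C:1 H:3 N:1
  CH2 → C:1 H:2
  CH2 → C:1 H:2
  CH2OCH3 → C:2 H:5 O:1
Element totals:
  C: 9
  H: 21
  N: 1
  O: 1
Molecular formula: C9H21NO.
gcd of subscripts (9, 21, 1, 1) = 1, so the empirical formula equals the molecular formula.

C9H21NO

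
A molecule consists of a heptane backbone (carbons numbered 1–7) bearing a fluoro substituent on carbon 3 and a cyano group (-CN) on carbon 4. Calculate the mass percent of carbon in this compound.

67.10%

Atom tally by fragment:
  CH3 → C:1 H:3
  CH2 → C:1 H:2
  CH(F) → C:1 H:1 F:1
  CH(CN) → C:2 H:1 N:1
  CH2 → C:1 H:2
  CH2 → C:1 H:2
  CH3 → C:1 H:3
Element totals:
  C: 8
  H: 14
  F: 1
  N: 1
Molecular formula: C8H14FN.
Molar mass = 143.205 g/mol.
Mass from C: 8 × 12.011 = 96.088 g/mol.
%C = 96.088 / 143.205 × 100 = 67.10%.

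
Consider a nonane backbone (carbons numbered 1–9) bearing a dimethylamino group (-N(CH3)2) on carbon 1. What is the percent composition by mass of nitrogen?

8.18%

Atom tally by fragment:
  (CH3)2NCH2 → C:3 H:8 N:1
  CH2 → C:1 H:2
  CH2 → C:1 H:2
  CH2 → C:1 H:2
  CH2 → C:1 H:2
  CH2 → C:1 H:2
  CH2 → C:1 H:2
  CH2 → C:1 H:2
  CH3 → C:1 H:3
Element totals:
  C: 11
  H: 25
  N: 1
Molecular formula: C11H25N.
Molar mass = 171.328 g/mol.
Mass from N: 1 × 14.007 = 14.007 g/mol.
%N = 14.007 / 171.328 × 100 = 8.18%.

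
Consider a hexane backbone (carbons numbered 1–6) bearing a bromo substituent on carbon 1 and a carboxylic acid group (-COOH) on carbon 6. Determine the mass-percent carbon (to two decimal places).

40.21%

Atom tally by fragment:
  BrCH2 → C:1 H:2 Br:1
  CH2 → C:1 H:2
  CH2 → C:1 H:2
  CH2 → C:1 H:2
  CH2 → C:1 H:2
  CH2COOH → C:2 H:3 O:2
Element totals:
  C: 7
  H: 13
  Br: 1
  O: 2
Molecular formula: C7H13BrO2.
Molar mass = 209.083 g/mol.
Mass from C: 7 × 12.011 = 84.077 g/mol.
%C = 84.077 / 209.083 × 100 = 40.21%.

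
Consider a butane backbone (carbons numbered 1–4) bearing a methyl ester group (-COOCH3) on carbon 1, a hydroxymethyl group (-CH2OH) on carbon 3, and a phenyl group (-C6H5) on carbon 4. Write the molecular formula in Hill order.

C13H18O3

Atom tally by fragment:
  CH3OOCCH2 → C:3 H:5 O:2
  CH2 → C:1 H:2
  CH(CH2OH) → C:2 H:4 O:1
  CH2C6H5 → C:7 H:7
Element totals:
  C: 13
  H: 18
  O: 3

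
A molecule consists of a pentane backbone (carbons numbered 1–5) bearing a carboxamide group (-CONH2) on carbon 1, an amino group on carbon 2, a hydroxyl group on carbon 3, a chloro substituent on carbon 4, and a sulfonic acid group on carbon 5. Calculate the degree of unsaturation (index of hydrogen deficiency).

Atom tally by fragment:
  H2NOCCH2 → C:2 H:4 O:1 N:1
  CH(NH2) → C:1 H:3 N:1
  CH(OH) → C:1 H:2 O:1
  CH(Cl) → C:1 H:1 Cl:1
  CH2SO3H → C:1 H:3 S:1 O:3
Element totals:
  C: 6
  H: 13
  Cl: 1
  N: 2
  O: 5
  S: 1
Molecular formula: C6H13ClN2O5S.
DoU = (2C + 2 + N − H − X) / 2 = (2·6 + 2 + 2 − 13 − 1) / 2 = 1.

1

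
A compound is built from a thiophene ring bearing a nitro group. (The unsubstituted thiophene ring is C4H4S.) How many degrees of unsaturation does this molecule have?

Atom tally by fragment:
  thiophene ring core → C:4 H:4 S:1
  (− 1 ring H displaced by substituents)
  + NO2 → N:1 O:2
Element totals:
  C: 4
  H: 3
  N: 1
  O: 2
  S: 1
Molecular formula: C4H3NO2S.
DoU = (2C + 2 + N − H − X) / 2 = (2·4 + 2 + 1 − 3 − 0) / 2 = 4.

4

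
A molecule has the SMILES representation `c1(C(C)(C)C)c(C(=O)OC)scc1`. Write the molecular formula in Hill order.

C10H14O2S

Atom tally by fragment:
  thiophene ring core → C:4 H:4 S:1
  (− 2 ring H displaced by substituents)
  + C(CH3)3 → C:4 H:9
  + COOCH3 → C:2 H:3 O:2
Element totals:
  C: 10
  H: 14
  O: 2
  S: 1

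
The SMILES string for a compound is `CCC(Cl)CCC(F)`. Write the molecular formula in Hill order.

C6H12ClF

Atom tally by fragment:
  CH3 → C:1 H:3
  CH2 → C:1 H:2
  CH(Cl) → C:1 H:1 Cl:1
  CH2 → C:1 H:2
  CH2 → C:1 H:2
  CH2F → C:1 H:2 F:1
Element totals:
  C: 6
  H: 12
  Cl: 1
  F: 1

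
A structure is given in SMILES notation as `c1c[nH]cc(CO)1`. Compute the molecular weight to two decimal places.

97.12 g/mol

Atom tally by fragment:
  pyrrole ring core → C:4 H:5 N:1
  (− 1 ring H displaced by substituents)
  + CH2OH → C:1 H:3 O:1
Element totals:
  C: 5
  H: 7
  N: 1
  O: 1
Molecular formula: C5H7NO.
  M = 5(12.011) + 7(1.008) + 14.007 + 15.999
    = 60.055 + 7.056 + 14.007 + 15.999 = 97.117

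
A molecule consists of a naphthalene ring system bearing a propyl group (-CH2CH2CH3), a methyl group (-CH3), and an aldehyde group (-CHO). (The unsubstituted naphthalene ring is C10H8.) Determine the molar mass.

Atom tally by fragment:
  naphthalene ring system core → C:10 H:8
  (− 3 ring H displaced by substituents)
  + CH2CH2CH3 → C:3 H:7
  + CH3 → C:1 H:3
  + CHO → C:1 H:1 O:1
Element totals:
  C: 15
  H: 16
  O: 1
Molecular formula: C15H16O.
  M = 15(12.011) + 16(1.008) + 15.999
    = 180.165 + 16.128 + 15.999 = 212.292

212.29 g/mol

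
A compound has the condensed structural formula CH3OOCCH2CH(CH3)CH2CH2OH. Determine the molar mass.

146.19 g/mol

Element totals:
  C: 7
  H: 14
  O: 3
Molecular formula: C7H14O3.
  M = 7(12.011) + 14(1.008) + 3(15.999)
    = 84.077 + 14.112 + 47.997 = 146.186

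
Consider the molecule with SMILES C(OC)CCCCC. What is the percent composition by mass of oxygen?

Atom tally by fragment:
  CH3OCH2 → C:2 H:5 O:1
  CH2 → C:1 H:2
  CH2 → C:1 H:2
  CH2 → C:1 H:2
  CH2 → C:1 H:2
  CH3 → C:1 H:3
Element totals:
  C: 7
  H: 16
  O: 1
Molecular formula: C7H16O.
Molar mass = 116.204 g/mol.
Mass from O: 1 × 15.999 = 15.999 g/mol.
%O = 15.999 / 116.204 × 100 = 13.77%.

13.77%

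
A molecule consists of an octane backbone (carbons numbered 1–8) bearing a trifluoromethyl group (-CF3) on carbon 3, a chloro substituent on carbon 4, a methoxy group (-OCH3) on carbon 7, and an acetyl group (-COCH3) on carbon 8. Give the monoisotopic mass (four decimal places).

Atom tally by fragment:
  CH3 → C:1 H:3
  CH2 → C:1 H:2
  CH(CF3) → C:2 H:1 F:3
  CH(Cl) → C:1 H:1 Cl:1
  CH2 → C:1 H:2
  CH2 → C:1 H:2
  CH(OCH3) → C:2 H:4 O:1
  CH2COCH3 → C:3 H:5 O:1
Element totals:
  C: 12
  H: 20
  Cl: 1
  F: 3
  O: 2
Molecular formula: C12H20ClF3O2.
  M = 12(12.0) + 20(1.007825) + 34.968853 + 3(18.998403) + 2(15.994915)
    = 144.000000 + 20.156500 + 34.968853 + 56.995209 + 31.989830 = 288.110392

288.1104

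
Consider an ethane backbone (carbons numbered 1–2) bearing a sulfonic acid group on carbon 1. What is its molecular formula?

C2H6O3S

Atom tally by fragment:
  HO3SCH2 → C:1 H:3 S:1 O:3
  CH3 → C:1 H:3
Element totals:
  C: 2
  H: 6
  O: 3
  S: 1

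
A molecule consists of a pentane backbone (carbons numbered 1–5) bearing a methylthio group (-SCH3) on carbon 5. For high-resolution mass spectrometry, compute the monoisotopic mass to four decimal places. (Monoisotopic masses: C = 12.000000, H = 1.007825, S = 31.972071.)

Atom tally by fragment:
  CH3 → C:1 H:3
  CH2 → C:1 H:2
  CH2 → C:1 H:2
  CH2 → C:1 H:2
  CH2SCH3 → C:2 H:5 S:1
Element totals:
  C: 6
  H: 14
  S: 1
Molecular formula: C6H14S.
  M = 6(12.0) + 14(1.007825) + 31.972071
    = 72.000000 + 14.109550 + 31.972071 = 118.081621

118.0816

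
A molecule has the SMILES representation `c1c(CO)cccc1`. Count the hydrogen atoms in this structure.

Atom tally by fragment:
  benzene ring core → C:6 H:6
  (− 1 ring H displaced by substituents)
  + CH2OH → C:1 H:3 O:1
Element totals:
  C: 7
  H: 8
  O: 1

8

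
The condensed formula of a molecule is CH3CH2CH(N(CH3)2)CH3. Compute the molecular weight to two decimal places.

Element totals:
  C: 6
  H: 15
  N: 1
Molecular formula: C6H15N.
  M = 6(12.011) + 15(1.008) + 14.007
    = 72.066 + 15.120 + 14.007 = 101.193

101.19 g/mol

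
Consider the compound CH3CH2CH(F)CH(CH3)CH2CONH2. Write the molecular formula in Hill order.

Atom tally by fragment:
  CH3 → C:1 H:3
  CH2 → C:1 H:2
  CH(F) → C:1 H:1 F:1
  CH(CH3) → C:2 H:4
  CH2CONH2 → C:2 H:4 O:1 N:1
Element totals:
  C: 7
  H: 14
  F: 1
  N: 1
  O: 1

C7H14FNO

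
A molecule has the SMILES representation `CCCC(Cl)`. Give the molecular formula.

Atom tally by fragment:
  CH3 → C:1 H:3
  CH2 → C:1 H:2
  CH2 → C:1 H:2
  CH2Cl → C:1 H:2 Cl:1
Element totals:
  C: 4
  H: 9
  Cl: 1

C4H9Cl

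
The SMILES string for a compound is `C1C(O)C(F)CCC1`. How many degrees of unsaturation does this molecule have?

Atom tally by fragment:
  cyclohexane ring core → C:6 H:12
  (− 2 ring H displaced by substituents)
  + OH → O:1 H:1
  + F → F:1
Element totals:
  C: 6
  H: 11
  F: 1
  O: 1
Molecular formula: C6H11FO.
DoU = (2C + 2 + N − H − X) / 2 = (2·6 + 2 + 0 − 11 − 1) / 2 = 1.

1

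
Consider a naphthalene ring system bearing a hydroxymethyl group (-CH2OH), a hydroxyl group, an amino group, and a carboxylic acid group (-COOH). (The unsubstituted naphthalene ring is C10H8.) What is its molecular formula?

Atom tally by fragment:
  naphthalene ring system core → C:10 H:8
  (− 4 ring H displaced by substituents)
  + CH2OH → C:1 H:3 O:1
  + OH → O:1 H:1
  + NH2 → N:1 H:2
  + COOH → C:1 H:1 O:2
Element totals:
  C: 12
  H: 11
  N: 1
  O: 4

C12H11NO4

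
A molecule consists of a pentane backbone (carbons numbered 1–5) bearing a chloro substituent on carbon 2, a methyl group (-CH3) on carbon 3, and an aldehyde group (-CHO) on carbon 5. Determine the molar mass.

Atom tally by fragment:
  CH3 → C:1 H:3
  CH(Cl) → C:1 H:1 Cl:1
  CH(CH3) → C:2 H:4
  CH2 → C:1 H:2
  CH2CHO → C:2 H:3 O:1
Element totals:
  C: 7
  H: 13
  Cl: 1
  O: 1
Molecular formula: C7H13ClO.
  M = 7(12.011) + 13(1.008) + 35.45 + 15.999
    = 84.077 + 13.104 + 35.450 + 15.999 = 148.630

148.63 g/mol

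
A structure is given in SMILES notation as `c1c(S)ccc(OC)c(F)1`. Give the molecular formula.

Atom tally by fragment:
  benzene ring core → C:6 H:6
  (− 3 ring H displaced by substituents)
  + SH → S:1 H:1
  + OCH3 → C:1 H:3 O:1
  + F → F:1
Element totals:
  C: 7
  H: 7
  F: 1
  O: 1
  S: 1

C7H7FOS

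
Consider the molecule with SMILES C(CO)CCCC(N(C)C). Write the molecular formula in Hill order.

Atom tally by fragment:
  HOCH2CH2 → C:2 H:5 O:1
  CH2 → C:1 H:2
  CH2 → C:1 H:2
  CH2 → C:1 H:2
  CH2N(CH3)2 → C:3 H:8 N:1
Element totals:
  C: 8
  H: 19
  N: 1
  O: 1

C8H19NO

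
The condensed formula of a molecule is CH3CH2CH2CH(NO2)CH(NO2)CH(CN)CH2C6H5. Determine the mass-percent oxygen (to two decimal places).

Element totals:
  C: 14
  H: 17
  N: 3
  O: 4
Molecular formula: C14H17N3O4.
Molar mass = 291.307 g/mol.
Mass from O: 4 × 15.999 = 63.996 g/mol.
%O = 63.996 / 291.307 × 100 = 21.97%.

21.97%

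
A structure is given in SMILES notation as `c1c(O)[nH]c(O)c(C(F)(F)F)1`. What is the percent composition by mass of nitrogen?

Atom tally by fragment:
  pyrrole ring core → C:4 H:5 N:1
  (− 3 ring H displaced by substituents)
  + OH → O:1 H:1
  + OH → O:1 H:1
  + CF3 → C:1 F:3
Element totals:
  C: 5
  H: 4
  F: 3
  N: 1
  O: 2
Molecular formula: C5H4F3NO2.
Molar mass = 167.086 g/mol.
Mass from N: 1 × 14.007 = 14.007 g/mol.
%N = 14.007 / 167.086 × 100 = 8.38%.

8.38%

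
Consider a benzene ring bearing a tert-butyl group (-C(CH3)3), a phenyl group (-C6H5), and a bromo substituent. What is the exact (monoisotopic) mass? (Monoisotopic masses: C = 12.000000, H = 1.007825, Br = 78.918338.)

Atom tally by fragment:
  benzene ring core → C:6 H:6
  (− 3 ring H displaced by substituents)
  + C(CH3)3 → C:4 H:9
  + C6H5 → C:6 H:5
  + Br → Br:1
Element totals:
  C: 16
  H: 17
  Br: 1
Molecular formula: C16H17Br.
  M = 16(12.0) + 17(1.007825) + 78.918338
    = 192.000000 + 17.133025 + 78.918338 = 288.051363

288.0514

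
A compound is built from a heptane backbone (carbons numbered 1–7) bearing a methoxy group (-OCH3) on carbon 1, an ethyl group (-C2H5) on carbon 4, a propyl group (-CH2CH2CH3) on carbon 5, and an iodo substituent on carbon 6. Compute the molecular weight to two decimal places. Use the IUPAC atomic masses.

326.26 g/mol

Atom tally by fragment:
  CH3OCH2 → C:2 H:5 O:1
  CH2 → C:1 H:2
  CH2 → C:1 H:2
  CH(C2H5) → C:3 H:6
  CH(CH2CH2CH3) → C:4 H:8
  CH(I) → C:1 H:1 I:1
  CH3 → C:1 H:3
Element totals:
  C: 13
  H: 27
  I: 1
  O: 1
Molecular formula: C13H27IO.
  M = 13(12.011) + 27(1.008) + 126.904 + 15.999
    = 156.143 + 27.216 + 126.904 + 15.999 = 326.262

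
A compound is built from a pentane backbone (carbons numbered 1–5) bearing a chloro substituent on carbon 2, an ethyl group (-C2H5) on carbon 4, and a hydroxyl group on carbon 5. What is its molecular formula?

C7H15ClO

Atom tally by fragment:
  CH3 → C:1 H:3
  CH(Cl) → C:1 H:1 Cl:1
  CH2 → C:1 H:2
  CH(C2H5) → C:3 H:6
  CH2OH → C:1 H:3 O:1
Element totals:
  C: 7
  H: 15
  Cl: 1
  O: 1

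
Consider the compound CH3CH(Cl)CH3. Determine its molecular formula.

C3H7Cl

Atom tally by fragment:
  CH3 → C:1 H:3
  CH(Cl) → C:1 H:1 Cl:1
  CH3 → C:1 H:3
Element totals:
  C: 3
  H: 7
  Cl: 1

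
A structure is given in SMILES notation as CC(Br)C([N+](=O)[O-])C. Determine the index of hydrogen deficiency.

Atom tally by fragment:
  CH3 → C:1 H:3
  CH(Br) → C:1 H:1 Br:1
  CH(NO2) → C:1 H:1 N:1 O:2
  CH3 → C:1 H:3
Element totals:
  C: 4
  H: 8
  Br: 1
  N: 1
  O: 2
Molecular formula: C4H8BrNO2.
DoU = (2C + 2 + N − H − X) / 2 = (2·4 + 2 + 1 − 8 − 1) / 2 = 1.

1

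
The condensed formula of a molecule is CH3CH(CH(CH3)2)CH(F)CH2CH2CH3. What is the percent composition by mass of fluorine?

Atom tally by fragment:
  CH3 → C:1 H:3
  CH(CH(CH3)2) → C:4 H:8
  CH(F) → C:1 H:1 F:1
  CH2 → C:1 H:2
  CH2 → C:1 H:2
  CH3 → C:1 H:3
Element totals:
  C: 9
  H: 19
  F: 1
Molecular formula: C9H19F.
Molar mass = 146.249 g/mol.
Mass from F: 1 × 18.998 = 18.998 g/mol.
%F = 18.998 / 146.249 × 100 = 12.99%.

12.99%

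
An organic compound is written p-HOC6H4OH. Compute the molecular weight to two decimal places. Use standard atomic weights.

110.11 g/mol

Element totals:
  C: 6
  H: 6
  O: 2
Molecular formula: C6H6O2.
  M = 6(12.011) + 6(1.008) + 2(15.999)
    = 72.066 + 6.048 + 31.998 = 110.112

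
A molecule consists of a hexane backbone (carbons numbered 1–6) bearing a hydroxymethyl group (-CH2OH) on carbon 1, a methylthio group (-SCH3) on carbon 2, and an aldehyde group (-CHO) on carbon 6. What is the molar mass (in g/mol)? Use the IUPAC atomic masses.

190.30 g/mol

Atom tally by fragment:
  HOCH2CH2 → C:2 H:5 O:1
  CH(SCH3) → C:2 H:4 S:1
  CH2 → C:1 H:2
  CH2 → C:1 H:2
  CH2 → C:1 H:2
  CH2CHO → C:2 H:3 O:1
Element totals:
  C: 9
  H: 18
  O: 2
  S: 1
Molecular formula: C9H18O2S.
  M = 9(12.011) + 18(1.008) + 2(15.999) + 32.06
    = 108.099 + 18.144 + 31.998 + 32.060 = 190.301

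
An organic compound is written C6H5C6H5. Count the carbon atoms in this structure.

Atom tally by fragment:
  benzene ring core → C:6 H:6
  (− 1 ring H displaced by substituents)
  + C6H5 → C:6 H:5
Element totals:
  C: 12
  H: 10

12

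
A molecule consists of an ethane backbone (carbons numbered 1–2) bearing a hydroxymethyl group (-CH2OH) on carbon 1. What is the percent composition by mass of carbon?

Atom tally by fragment:
  HOCH2CH2 → C:2 H:5 O:1
  CH3 → C:1 H:3
Element totals:
  C: 3
  H: 8
  O: 1
Molecular formula: C3H8O.
Molar mass = 60.096 g/mol.
Mass from C: 3 × 12.011 = 36.033 g/mol.
%C = 36.033 / 60.096 × 100 = 59.96%.

59.96%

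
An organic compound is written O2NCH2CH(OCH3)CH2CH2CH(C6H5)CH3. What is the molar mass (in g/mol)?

237.30 g/mol

Atom tally by fragment:
  O2NCH2 → C:1 H:2 N:1 O:2
  CH(OCH3) → C:2 H:4 O:1
  CH2 → C:1 H:2
  CH2 → C:1 H:2
  CH(C6H5) → C:7 H:6
  CH3 → C:1 H:3
Element totals:
  C: 13
  H: 19
  N: 1
  O: 3
Molecular formula: C13H19NO3.
  M = 13(12.011) + 19(1.008) + 14.007 + 3(15.999)
    = 156.143 + 19.152 + 14.007 + 47.997 = 237.299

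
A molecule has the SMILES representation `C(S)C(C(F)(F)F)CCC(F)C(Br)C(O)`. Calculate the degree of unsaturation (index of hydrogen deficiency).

0

Atom tally by fragment:
  HSCH2 → C:1 H:3 S:1
  CH(CF3) → C:2 H:1 F:3
  CH2 → C:1 H:2
  CH2 → C:1 H:2
  CH(F) → C:1 H:1 F:1
  CH(Br) → C:1 H:1 Br:1
  CH2OH → C:1 H:3 O:1
Element totals:
  C: 8
  H: 13
  Br: 1
  F: 4
  O: 1
  S: 1
Molecular formula: C8H13BrF4OS.
DoU = (2C + 2 + N − H − X) / 2 = (2·8 + 2 + 0 − 13 − 5) / 2 = 0.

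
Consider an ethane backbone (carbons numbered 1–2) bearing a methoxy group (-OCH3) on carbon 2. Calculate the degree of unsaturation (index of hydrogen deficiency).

0

Atom tally by fragment:
  CH3 → C:1 H:3
  CH2OCH3 → C:2 H:5 O:1
Element totals:
  C: 3
  H: 8
  O: 1
Molecular formula: C3H8O.
DoU = (2C + 2 + N − H − X) / 2 = (2·3 + 2 + 0 − 8 − 0) / 2 = 0.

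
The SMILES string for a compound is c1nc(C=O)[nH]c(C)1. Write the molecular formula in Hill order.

C5H6N2O

Atom tally by fragment:
  imidazole ring core → C:3 H:4 N:2
  (− 2 ring H displaced by substituents)
  + CHO → C:1 H:1 O:1
  + CH3 → C:1 H:3
Element totals:
  C: 5
  H: 6
  N: 2
  O: 1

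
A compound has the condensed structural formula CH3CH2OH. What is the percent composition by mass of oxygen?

34.73%

Atom tally by fragment:
  CH3 → C:1 H:3
  CH2OH → C:1 H:3 O:1
Element totals:
  C: 2
  H: 6
  O: 1
Molecular formula: C2H6O.
Molar mass = 46.069 g/mol.
Mass from O: 1 × 15.999 = 15.999 g/mol.
%O = 15.999 / 46.069 × 100 = 34.73%.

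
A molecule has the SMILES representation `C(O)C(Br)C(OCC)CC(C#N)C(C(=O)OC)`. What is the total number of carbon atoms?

11

Atom tally by fragment:
  HOCH2 → C:1 H:3 O:1
  CH(Br) → C:1 H:1 Br:1
  CH(OC2H5) → C:3 H:6 O:1
  CH2 → C:1 H:2
  CH(CN) → C:2 H:1 N:1
  CH2COOCH3 → C:3 H:5 O:2
Element totals:
  C: 11
  H: 18
  Br: 1
  N: 1
  O: 4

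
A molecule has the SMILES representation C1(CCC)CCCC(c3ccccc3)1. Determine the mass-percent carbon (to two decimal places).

89.29%

Atom tally by fragment:
  cyclopentane ring core → C:5 H:10
  (− 2 ring H displaced by substituents)
  + CH2CH2CH3 → C:3 H:7
  + C6H5 → C:6 H:5
Element totals:
  C: 14
  H: 20
Molecular formula: C14H20.
Molar mass = 188.314 g/mol.
Mass from C: 14 × 12.011 = 168.154 g/mol.
%C = 168.154 / 188.314 × 100 = 89.29%.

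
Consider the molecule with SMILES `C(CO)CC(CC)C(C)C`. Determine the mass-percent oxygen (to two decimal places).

Atom tally by fragment:
  HOCH2CH2 → C:2 H:5 O:1
  CH2 → C:1 H:2
  CH(C2H5) → C:3 H:6
  CH(CH3) → C:2 H:4
  CH3 → C:1 H:3
Element totals:
  C: 9
  H: 20
  O: 1
Molecular formula: C9H20O.
Molar mass = 144.258 g/mol.
Mass from O: 1 × 15.999 = 15.999 g/mol.
%O = 15.999 / 144.258 × 100 = 11.09%.

11.09%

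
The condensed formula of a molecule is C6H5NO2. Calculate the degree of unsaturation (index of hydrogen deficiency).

5

Element totals:
  C: 6
  H: 5
  N: 1
  O: 2
Molecular formula: C6H5NO2.
DoU = (2C + 2 + N − H − X) / 2 = (2·6 + 2 + 1 − 5 − 0) / 2 = 5.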